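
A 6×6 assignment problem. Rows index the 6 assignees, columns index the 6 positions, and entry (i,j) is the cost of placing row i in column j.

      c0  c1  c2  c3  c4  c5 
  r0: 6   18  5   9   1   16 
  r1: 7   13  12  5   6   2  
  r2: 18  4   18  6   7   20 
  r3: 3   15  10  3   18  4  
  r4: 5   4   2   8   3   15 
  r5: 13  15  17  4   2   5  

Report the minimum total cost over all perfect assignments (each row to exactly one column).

optimal assignment: row0→col4 (cost 1), row1→col5 (cost 2), row2→col1 (cost 4), row3→col0 (cost 3), row4→col2 (cost 2), row5→col3 (cost 4)
total = 1 + 2 + 4 + 3 + 2 + 4 = 16

Minimum assignment cost: 16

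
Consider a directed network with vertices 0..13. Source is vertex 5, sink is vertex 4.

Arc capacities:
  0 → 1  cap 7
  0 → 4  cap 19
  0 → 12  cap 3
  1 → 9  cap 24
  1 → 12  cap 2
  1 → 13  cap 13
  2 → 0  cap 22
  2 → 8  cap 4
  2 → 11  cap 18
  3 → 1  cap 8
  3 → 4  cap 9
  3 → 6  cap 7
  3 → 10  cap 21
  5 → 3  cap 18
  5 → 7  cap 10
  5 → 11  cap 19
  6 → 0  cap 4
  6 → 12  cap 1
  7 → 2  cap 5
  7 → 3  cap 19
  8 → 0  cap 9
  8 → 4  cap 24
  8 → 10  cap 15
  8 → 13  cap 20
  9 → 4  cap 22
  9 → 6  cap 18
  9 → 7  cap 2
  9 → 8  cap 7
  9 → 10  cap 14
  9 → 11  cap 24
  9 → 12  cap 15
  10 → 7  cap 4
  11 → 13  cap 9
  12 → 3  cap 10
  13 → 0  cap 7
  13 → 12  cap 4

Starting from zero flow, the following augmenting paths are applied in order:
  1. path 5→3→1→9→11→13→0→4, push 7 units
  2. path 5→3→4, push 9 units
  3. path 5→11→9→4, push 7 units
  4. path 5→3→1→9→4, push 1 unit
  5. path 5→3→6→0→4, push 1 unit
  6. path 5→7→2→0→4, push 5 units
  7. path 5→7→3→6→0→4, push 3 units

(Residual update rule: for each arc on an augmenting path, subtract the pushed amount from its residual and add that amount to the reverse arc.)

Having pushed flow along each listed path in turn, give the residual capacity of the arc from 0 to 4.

after path 1 (5→3→1→9→11→13→0→4, push 7): res(0,4)=12
after path 2 (5→3→4, push 9): res(0,4)=12
after path 3 (5→11→9→4, push 7): res(0,4)=12
after path 4 (5→3→1→9→4, push 1): res(0,4)=12
after path 5 (5→3→6→0→4, push 1): res(0,4)=11
after path 6 (5→7→2→0→4, push 5): res(0,4)=6
after path 7 (5→7→3→6→0→4, push 3): res(0,4)=3

Residual capacity of (0,4): 3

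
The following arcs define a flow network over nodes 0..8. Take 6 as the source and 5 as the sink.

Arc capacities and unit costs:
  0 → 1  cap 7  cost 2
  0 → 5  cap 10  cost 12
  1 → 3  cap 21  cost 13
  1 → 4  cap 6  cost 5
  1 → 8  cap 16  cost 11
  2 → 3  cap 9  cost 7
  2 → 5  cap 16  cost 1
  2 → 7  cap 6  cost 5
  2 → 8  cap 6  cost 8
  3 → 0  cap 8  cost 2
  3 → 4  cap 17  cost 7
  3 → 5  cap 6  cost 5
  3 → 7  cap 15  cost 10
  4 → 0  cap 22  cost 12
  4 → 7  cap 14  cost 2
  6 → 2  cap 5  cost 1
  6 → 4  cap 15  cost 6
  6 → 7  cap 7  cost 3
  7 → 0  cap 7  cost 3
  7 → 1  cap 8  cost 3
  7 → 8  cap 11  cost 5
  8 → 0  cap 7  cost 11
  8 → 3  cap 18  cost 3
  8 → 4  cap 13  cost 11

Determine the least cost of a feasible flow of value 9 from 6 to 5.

shortest-cost path #1: 6→2→5 push 5 @ unit cost 2 (adds 10)
shortest-cost path #2: 6→7→8→3→5 push 4 @ unit cost 16 (adds 64)
total cost = 74

Minimum cost for 9 units: 74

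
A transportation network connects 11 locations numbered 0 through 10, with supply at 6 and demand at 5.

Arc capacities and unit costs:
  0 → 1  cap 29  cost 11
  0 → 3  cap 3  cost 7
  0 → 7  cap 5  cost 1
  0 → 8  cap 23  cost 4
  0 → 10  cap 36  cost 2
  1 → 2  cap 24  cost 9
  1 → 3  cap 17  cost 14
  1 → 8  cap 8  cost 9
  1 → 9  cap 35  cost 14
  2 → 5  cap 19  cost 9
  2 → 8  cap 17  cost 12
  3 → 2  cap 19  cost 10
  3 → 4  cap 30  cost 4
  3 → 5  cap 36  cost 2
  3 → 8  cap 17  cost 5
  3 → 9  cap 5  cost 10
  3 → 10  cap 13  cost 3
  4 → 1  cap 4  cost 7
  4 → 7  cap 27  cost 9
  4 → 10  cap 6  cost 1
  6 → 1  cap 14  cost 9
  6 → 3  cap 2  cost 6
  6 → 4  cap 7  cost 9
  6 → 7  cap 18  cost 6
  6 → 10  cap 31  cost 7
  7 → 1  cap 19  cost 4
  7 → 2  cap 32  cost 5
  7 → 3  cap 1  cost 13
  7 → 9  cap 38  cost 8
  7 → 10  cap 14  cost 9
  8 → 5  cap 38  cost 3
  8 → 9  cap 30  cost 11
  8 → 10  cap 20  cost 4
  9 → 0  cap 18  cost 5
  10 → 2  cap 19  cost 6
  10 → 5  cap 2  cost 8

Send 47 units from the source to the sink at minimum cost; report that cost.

shortest-cost path #1: 6→3→5 push 2 @ unit cost 8 (adds 16)
shortest-cost path #2: 6→10→5 push 2 @ unit cost 15 (adds 30)
shortest-cost path #3: 6→7→2→5 push 18 @ unit cost 20 (adds 360)
shortest-cost path #4: 6→1→8→5 push 8 @ unit cost 21 (adds 168)
shortest-cost path #5: 6→10→2→5 push 1 @ unit cost 22 (adds 22)
shortest-cost path #6: 6→10→2→7→3→5 push 1 @ unit cost 23 (adds 23)
shortest-cost path #7: 6→1→3→5 push 6 @ unit cost 25 (adds 150)
shortest-cost path #8: 6→10→2→8→5 push 9 @ unit cost 28 (adds 252)
total cost = 1021

Minimum cost for 47 units: 1021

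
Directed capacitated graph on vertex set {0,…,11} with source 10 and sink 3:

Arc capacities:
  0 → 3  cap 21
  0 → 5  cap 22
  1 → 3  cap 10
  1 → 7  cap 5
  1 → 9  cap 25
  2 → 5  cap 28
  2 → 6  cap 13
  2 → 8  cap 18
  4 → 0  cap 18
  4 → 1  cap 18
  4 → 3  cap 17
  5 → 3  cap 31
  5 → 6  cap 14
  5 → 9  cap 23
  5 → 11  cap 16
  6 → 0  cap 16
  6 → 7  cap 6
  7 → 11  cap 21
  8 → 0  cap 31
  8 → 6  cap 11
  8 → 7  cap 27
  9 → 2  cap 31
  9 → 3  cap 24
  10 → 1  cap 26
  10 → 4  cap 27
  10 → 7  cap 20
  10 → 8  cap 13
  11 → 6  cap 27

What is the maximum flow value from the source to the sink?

Maximum flow value: 82

augment #1: 10→1→3 bottleneck 10, total now 10
augment #2: 10→4→3 bottleneck 17, total now 27
augment #3: 10→1→9→3 bottleneck 16, total now 43
augment #4: 10→4→0→3 bottleneck 10, total now 53
augment #5: 10→8→0→3 bottleneck 11, total now 64
augment #6: 10→8→0→5→3 bottleneck 2, total now 66
augment #7: 10→7→11→6→0→5→3 bottleneck 16, total now 82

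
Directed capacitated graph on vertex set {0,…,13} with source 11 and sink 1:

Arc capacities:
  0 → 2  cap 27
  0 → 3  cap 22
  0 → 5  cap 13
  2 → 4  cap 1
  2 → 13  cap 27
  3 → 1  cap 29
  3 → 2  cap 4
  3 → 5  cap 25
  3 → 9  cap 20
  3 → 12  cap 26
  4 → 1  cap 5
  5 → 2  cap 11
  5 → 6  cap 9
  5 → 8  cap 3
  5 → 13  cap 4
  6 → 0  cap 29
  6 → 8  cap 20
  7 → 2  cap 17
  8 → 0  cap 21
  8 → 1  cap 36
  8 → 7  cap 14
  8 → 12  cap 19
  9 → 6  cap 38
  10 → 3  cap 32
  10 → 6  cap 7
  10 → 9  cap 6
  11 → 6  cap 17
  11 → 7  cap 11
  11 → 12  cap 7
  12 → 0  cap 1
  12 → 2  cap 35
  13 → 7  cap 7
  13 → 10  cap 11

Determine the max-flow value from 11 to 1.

Maximum flow value: 30

augment #1: 11→6→8→1 bottleneck 17, total now 17
augment #2: 11→7→2→4→1 bottleneck 1, total now 18
augment #3: 11→12→0→3→1 bottleneck 1, total now 19
augment #4: 11→7→2→13→10→3→1 bottleneck 10, total now 29
augment #5: 11→12→2→13→10→3→1 bottleneck 1, total now 30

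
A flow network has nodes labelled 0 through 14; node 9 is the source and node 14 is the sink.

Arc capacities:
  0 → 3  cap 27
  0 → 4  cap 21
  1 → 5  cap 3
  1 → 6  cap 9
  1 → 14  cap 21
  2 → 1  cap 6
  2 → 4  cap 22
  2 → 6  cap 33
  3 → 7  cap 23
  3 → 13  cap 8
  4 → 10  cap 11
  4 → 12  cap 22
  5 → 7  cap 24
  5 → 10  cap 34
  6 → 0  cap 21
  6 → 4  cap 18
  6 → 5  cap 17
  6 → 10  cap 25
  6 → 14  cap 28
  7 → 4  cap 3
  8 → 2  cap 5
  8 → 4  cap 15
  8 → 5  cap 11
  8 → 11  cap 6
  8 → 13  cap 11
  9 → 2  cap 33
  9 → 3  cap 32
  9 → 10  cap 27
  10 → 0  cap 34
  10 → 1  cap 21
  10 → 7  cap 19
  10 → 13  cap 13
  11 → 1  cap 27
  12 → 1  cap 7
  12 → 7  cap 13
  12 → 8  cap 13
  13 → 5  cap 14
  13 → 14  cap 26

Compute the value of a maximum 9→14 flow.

augment #1: 9→2→1→14 bottleneck 6, total now 6
augment #2: 9→2→6→14 bottleneck 27, total now 33
augment #3: 9→3→13→14 bottleneck 8, total now 41
augment #4: 9→10→1→14 bottleneck 15, total now 56
augment #5: 9→10→13→14 bottleneck 12, total now 68
augment #6: 9→3→7→4→10→13→14 bottleneck 1, total now 69
augment #7: 9→3→7→4→10→1→6→14 bottleneck 1, total now 70
augment #8: 9→3→7→4→12→8→13→14 bottleneck 1, total now 71

Maximum flow value: 71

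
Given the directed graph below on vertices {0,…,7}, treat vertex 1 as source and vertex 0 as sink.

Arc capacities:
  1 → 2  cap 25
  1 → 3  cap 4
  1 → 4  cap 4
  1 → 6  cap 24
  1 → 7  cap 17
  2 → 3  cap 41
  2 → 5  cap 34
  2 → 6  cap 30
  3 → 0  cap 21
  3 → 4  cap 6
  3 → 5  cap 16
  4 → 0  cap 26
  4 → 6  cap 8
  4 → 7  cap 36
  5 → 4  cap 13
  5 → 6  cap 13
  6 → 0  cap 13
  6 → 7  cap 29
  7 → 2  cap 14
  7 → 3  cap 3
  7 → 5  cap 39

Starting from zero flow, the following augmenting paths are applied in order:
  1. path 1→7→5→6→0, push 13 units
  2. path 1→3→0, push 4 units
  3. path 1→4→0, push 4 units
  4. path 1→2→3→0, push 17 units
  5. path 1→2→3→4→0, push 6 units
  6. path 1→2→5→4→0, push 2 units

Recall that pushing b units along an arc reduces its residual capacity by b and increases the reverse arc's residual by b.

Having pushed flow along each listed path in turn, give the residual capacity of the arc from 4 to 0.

Residual capacity of (4,0): 14

after path 1 (1→7→5→6→0, push 13): res(4,0)=26
after path 2 (1→3→0, push 4): res(4,0)=26
after path 3 (1→4→0, push 4): res(4,0)=22
after path 4 (1→2→3→0, push 17): res(4,0)=22
after path 5 (1→2→3→4→0, push 6): res(4,0)=16
after path 6 (1→2→5→4→0, push 2): res(4,0)=14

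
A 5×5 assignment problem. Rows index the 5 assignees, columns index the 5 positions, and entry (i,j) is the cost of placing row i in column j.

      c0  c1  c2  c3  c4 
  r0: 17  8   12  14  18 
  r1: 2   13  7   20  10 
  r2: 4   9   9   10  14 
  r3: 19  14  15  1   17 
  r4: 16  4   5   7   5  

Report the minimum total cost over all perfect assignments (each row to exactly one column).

one of 2 optimal assignments: row0→col1 (cost 8), row1→col0 (cost 2), row2→col2 (cost 9), row3→col3 (cost 1), row4→col4 (cost 5)
total = 8 + 2 + 9 + 1 + 5 = 25

Minimum assignment cost: 25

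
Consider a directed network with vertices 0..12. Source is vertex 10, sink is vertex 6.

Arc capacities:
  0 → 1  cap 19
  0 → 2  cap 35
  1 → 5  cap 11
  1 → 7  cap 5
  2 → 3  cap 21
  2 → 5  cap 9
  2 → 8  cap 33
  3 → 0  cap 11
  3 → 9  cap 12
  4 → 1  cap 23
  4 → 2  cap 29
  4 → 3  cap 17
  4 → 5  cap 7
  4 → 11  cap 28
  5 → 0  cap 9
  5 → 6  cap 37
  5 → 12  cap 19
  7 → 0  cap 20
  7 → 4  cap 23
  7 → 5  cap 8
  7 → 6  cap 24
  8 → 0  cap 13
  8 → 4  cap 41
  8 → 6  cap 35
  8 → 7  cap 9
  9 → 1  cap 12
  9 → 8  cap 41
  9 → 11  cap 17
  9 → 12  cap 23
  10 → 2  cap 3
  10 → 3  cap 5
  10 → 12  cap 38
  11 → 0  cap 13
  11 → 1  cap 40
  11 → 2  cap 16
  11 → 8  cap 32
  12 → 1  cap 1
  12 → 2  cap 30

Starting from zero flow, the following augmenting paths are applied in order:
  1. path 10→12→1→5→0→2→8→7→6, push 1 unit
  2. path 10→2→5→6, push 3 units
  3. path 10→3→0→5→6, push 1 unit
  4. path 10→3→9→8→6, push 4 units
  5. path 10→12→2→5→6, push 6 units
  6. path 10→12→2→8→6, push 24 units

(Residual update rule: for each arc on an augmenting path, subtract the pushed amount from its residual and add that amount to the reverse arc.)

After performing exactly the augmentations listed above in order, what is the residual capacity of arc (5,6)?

Residual capacity of (5,6): 27

after path 1 (10→12→1→5→0→2→8→7→6, push 1): res(5,6)=37
after path 2 (10→2→5→6, push 3): res(5,6)=34
after path 3 (10→3→0→5→6, push 1): res(5,6)=33
after path 4 (10→3→9→8→6, push 4): res(5,6)=33
after path 5 (10→12→2→5→6, push 6): res(5,6)=27
after path 6 (10→12→2→8→6, push 24): res(5,6)=27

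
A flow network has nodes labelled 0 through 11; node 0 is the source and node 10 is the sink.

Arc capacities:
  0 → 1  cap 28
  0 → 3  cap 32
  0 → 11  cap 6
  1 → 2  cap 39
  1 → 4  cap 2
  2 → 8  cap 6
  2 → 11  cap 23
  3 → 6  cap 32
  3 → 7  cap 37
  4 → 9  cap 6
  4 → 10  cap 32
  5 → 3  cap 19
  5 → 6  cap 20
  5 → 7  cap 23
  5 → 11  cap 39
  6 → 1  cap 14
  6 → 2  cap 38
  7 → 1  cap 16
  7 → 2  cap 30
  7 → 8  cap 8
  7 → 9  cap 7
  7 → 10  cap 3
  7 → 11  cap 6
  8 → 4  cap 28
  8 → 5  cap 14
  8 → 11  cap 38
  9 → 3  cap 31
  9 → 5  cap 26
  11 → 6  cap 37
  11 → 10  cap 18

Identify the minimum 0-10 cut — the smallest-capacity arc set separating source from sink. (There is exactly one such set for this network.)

augment #1: 0→11→10 push 6
augment #2: 0→1→4→10 push 2
augment #3: 0→3→7→10 push 3
augment #4: 0→1→2→11→10 push 12
augment #5: 0→1→2→8→4→10 push 6
augment #6: 0→3→7→8→4→10 push 8
max flow = 37; residual-reachable set from 0 gives S-side
cut edges (S→T): {(1,4), (2,8), (7,8), (7,10), (11,10)} total cap 37

Min-cut arcs: {(1,4), (2,8), (7,8), (7,10), (11,10)} (total capacity 37)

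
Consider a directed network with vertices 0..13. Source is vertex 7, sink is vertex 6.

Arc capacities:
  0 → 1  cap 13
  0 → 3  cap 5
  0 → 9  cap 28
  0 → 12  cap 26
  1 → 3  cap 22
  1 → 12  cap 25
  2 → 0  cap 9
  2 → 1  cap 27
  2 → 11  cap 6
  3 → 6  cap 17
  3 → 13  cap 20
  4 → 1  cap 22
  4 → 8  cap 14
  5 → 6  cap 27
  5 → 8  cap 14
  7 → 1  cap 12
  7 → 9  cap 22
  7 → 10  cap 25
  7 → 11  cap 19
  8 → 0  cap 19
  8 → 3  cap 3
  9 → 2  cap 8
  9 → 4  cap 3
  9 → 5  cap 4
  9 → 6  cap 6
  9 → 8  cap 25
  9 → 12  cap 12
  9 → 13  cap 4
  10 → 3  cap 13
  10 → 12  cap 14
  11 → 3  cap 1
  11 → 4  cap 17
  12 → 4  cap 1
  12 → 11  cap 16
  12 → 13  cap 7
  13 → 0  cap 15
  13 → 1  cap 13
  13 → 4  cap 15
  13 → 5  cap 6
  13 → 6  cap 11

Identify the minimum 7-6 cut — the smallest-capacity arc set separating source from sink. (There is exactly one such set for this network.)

augment #1: 7→9→6 push 6
augment #2: 7→1→3→6 push 12
augment #3: 7→9→5→6 push 4
augment #4: 7→9→13→6 push 4
augment #5: 7→10→3→6 push 5
augment #6: 7→9→12→13→6 push 7
augment #7: 7→10→3→13→5→6 push 6
max flow = 44; residual-reachable set from 7 gives S-side
cut edges (S→T): {(3,6), (9,5), (9,6), (13,5), (13,6)} total cap 44

Min-cut arcs: {(3,6), (9,5), (9,6), (13,5), (13,6)} (total capacity 44)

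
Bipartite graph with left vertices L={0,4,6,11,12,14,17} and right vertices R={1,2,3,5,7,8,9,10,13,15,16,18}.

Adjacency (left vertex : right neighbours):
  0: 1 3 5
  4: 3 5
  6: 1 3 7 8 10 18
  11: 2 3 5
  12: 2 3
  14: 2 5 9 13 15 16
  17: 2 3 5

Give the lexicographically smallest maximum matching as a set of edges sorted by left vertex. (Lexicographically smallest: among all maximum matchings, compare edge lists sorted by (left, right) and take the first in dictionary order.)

Lex-smallest maximum matching: {(0,1), (4,3), (6,7), (11,2), (14,9), (17,5)}

|M| = 6 (so the lex-smallest maximum matching has 6 edges)
process left vertices in ascending order; for each, take the smallest-labelled available neighbour that still permits 6 edges overall, or leave it unmatched if none does
lex-smallest matching: {0-1, 4-3, 6-7, 11-2, 14-9, 17-5}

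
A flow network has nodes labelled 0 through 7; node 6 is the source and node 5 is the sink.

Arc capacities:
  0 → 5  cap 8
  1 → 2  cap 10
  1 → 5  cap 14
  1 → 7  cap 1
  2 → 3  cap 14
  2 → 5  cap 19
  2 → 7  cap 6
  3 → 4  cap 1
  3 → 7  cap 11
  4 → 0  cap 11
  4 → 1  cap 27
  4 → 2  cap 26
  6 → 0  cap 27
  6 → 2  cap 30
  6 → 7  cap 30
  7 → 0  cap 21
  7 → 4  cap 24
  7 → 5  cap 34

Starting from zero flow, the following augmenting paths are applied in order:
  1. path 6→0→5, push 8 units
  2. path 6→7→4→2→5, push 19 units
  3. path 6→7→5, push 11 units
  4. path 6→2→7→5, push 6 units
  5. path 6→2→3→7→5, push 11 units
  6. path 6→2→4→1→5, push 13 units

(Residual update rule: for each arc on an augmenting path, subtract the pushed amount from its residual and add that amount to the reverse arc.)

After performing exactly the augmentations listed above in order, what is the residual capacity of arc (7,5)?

Residual capacity of (7,5): 6

after path 1 (6→0→5, push 8): res(7,5)=34
after path 2 (6→7→4→2→5, push 19): res(7,5)=34
after path 3 (6→7→5, push 11): res(7,5)=23
after path 4 (6→2→7→5, push 6): res(7,5)=17
after path 5 (6→2→3→7→5, push 11): res(7,5)=6
after path 6 (6→2→4→1→5, push 13): res(7,5)=6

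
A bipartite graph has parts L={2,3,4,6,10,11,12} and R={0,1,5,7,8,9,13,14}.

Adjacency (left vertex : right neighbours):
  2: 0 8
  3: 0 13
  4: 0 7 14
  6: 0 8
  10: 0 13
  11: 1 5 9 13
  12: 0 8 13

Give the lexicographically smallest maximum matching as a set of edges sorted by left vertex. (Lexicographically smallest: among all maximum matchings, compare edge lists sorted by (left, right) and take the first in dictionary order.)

Lex-smallest maximum matching: {(2,0), (3,13), (4,7), (6,8), (11,1)}

|M| = 5 (so the lex-smallest maximum matching has 5 edges)
process left vertices in ascending order; for each, take the smallest-labelled available neighbour that still permits 5 edges overall, or leave it unmatched if none does
lex-smallest matching: {2-0, 3-13, 4-7, 6-8, 11-1}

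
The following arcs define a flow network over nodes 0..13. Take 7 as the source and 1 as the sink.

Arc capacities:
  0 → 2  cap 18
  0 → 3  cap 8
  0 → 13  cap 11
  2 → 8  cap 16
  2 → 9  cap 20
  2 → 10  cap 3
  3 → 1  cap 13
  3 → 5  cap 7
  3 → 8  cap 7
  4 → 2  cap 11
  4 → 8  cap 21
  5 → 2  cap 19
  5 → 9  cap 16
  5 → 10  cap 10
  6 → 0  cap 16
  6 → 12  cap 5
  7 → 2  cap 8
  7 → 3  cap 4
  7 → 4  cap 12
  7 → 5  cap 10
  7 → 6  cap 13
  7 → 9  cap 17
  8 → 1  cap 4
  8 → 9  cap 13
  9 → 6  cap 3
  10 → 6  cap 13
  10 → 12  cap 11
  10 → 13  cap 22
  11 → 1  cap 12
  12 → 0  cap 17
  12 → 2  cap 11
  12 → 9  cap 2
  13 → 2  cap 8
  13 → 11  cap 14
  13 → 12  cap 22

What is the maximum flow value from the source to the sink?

augment #1: 7→3→1 bottleneck 4, total now 4
augment #2: 7→2→8→1 bottleneck 4, total now 8
augment #3: 7→6→0→3→1 bottleneck 8, total now 16
augment #4: 7→2→10→13→11→1 bottleneck 3, total now 19
augment #5: 7→5→10→13→11→1 bottleneck 9, total now 28

Maximum flow value: 28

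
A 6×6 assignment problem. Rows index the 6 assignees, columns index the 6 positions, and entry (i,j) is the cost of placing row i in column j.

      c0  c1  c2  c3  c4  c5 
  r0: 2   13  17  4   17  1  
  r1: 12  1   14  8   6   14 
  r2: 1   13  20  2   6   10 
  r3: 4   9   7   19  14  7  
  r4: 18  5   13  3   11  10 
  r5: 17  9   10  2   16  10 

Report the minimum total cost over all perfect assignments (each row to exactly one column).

Minimum assignment cost: 22

optimal assignment: row0→col5 (cost 1), row1→col4 (cost 6), row2→col0 (cost 1), row3→col2 (cost 7), row4→col1 (cost 5), row5→col3 (cost 2)
total = 1 + 6 + 1 + 7 + 5 + 2 = 22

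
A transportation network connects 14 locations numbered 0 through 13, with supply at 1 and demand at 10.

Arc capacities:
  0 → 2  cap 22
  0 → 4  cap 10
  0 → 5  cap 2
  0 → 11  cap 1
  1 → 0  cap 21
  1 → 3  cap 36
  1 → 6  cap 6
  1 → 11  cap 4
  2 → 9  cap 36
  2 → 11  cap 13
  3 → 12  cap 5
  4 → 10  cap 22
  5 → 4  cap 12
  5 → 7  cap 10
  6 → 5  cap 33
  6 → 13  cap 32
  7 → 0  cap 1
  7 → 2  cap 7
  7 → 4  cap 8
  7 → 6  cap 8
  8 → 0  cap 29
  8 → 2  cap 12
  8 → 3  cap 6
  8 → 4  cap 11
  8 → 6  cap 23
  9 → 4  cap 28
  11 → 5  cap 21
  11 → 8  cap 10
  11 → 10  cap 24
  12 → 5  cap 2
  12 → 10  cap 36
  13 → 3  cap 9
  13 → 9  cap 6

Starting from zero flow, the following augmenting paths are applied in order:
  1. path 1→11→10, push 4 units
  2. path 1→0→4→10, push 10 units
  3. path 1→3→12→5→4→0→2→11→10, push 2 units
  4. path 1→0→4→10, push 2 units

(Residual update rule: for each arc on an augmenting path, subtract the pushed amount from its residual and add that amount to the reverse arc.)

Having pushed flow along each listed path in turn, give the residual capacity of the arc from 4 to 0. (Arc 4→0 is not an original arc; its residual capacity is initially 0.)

Residual capacity of (4,0): 10

after path 1 (1→11→10, push 4): res(4,0)=0
after path 2 (1→0→4→10, push 10): res(4,0)=10
after path 3 (1→3→12→5→4→0→2→11→10, push 2): res(4,0)=8
after path 4 (1→0→4→10, push 2): res(4,0)=10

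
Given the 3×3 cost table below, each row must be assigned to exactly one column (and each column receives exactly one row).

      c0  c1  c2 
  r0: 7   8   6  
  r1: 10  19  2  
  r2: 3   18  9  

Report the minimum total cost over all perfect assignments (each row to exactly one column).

optimal assignment: row0→col1 (cost 8), row1→col2 (cost 2), row2→col0 (cost 3)
total = 8 + 2 + 3 = 13

Minimum assignment cost: 13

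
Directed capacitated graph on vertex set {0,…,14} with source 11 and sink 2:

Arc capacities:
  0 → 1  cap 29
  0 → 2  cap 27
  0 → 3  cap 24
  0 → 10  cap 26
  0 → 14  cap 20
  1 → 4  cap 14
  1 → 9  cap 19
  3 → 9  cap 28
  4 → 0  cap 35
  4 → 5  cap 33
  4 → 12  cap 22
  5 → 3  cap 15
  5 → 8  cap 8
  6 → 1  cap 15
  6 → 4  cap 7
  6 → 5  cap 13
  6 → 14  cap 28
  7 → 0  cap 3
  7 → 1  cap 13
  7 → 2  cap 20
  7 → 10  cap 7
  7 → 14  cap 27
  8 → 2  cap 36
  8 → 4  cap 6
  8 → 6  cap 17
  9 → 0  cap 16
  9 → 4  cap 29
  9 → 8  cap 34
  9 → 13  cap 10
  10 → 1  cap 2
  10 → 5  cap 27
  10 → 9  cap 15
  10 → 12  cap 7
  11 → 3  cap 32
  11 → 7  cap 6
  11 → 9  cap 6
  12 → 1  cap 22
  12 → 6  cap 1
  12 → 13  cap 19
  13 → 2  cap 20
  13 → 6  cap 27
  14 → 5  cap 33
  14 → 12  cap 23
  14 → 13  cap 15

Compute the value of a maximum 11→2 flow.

augment #1: 11→7→2 bottleneck 6, total now 6
augment #2: 11→9→0→2 bottleneck 6, total now 12
augment #3: 11→3→9→0→2 bottleneck 10, total now 22
augment #4: 11→3→9→8→2 bottleneck 18, total now 40

Maximum flow value: 40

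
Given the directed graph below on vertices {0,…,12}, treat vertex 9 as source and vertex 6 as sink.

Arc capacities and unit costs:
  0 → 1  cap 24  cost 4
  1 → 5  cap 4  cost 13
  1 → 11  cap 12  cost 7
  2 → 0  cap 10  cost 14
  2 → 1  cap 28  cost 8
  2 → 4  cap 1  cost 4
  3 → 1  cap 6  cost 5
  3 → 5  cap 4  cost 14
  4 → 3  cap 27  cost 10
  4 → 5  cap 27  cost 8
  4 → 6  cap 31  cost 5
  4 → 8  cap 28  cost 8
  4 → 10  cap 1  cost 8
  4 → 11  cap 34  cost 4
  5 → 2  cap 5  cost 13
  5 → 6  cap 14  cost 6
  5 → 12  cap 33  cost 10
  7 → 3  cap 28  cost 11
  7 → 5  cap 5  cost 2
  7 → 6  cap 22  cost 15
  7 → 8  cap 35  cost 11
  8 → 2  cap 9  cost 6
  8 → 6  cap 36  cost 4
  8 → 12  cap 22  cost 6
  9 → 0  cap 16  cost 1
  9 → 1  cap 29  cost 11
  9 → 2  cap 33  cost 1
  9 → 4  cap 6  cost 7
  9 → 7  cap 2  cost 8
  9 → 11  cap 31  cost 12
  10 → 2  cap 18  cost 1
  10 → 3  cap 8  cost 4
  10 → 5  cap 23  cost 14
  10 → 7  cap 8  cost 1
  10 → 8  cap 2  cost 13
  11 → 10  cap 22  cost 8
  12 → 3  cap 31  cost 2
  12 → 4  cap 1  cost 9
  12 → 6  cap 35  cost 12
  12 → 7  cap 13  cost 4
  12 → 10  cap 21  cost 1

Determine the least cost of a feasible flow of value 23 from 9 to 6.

shortest-cost path #1: 9→2→4→6 push 1 @ unit cost 10 (adds 10)
shortest-cost path #2: 9→4→6 push 6 @ unit cost 12 (adds 72)
shortest-cost path #3: 9→7→5→6 push 2 @ unit cost 16 (adds 32)
shortest-cost path #4: 9→0→1→5→6 push 4 @ unit cost 24 (adds 96)
shortest-cost path #5: 9→11→10→7→5→6 push 3 @ unit cost 29 (adds 87)
shortest-cost path #6: 9→11→10→7→6 push 5 @ unit cost 36 (adds 180)
shortest-cost path #7: 9→11→10→8→6 push 2 @ unit cost 37 (adds 74)
total cost = 551

Minimum cost for 23 units: 551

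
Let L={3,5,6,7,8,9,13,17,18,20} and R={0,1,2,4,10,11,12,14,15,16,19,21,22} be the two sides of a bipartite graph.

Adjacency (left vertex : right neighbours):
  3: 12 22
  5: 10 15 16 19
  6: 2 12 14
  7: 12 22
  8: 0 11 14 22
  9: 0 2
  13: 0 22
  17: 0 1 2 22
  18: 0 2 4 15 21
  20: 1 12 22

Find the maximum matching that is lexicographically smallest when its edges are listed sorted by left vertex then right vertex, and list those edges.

Lex-smallest maximum matching: {(3,12), (5,10), (6,14), (7,22), (8,11), (9,0), (17,2), (18,4), (20,1)}

|M| = 9 (so the lex-smallest maximum matching has 9 edges)
process left vertices in ascending order; for each, take the smallest-labelled available neighbour that still permits 9 edges overall, or leave it unmatched if none does
lex-smallest matching: {3-12, 5-10, 6-14, 7-22, 8-11, 9-0, 17-2, 18-4, 20-1}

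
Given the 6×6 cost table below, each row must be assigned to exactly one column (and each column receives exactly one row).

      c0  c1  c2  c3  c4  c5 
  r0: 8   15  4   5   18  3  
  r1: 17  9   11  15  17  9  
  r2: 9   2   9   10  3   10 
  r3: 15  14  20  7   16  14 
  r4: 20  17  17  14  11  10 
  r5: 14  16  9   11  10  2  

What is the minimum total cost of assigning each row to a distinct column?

optimal assignment: row0→col0 (cost 8), row1→col2 (cost 11), row2→col1 (cost 2), row3→col3 (cost 7), row4→col4 (cost 11), row5→col5 (cost 2)
total = 8 + 11 + 2 + 7 + 11 + 2 = 41

Minimum assignment cost: 41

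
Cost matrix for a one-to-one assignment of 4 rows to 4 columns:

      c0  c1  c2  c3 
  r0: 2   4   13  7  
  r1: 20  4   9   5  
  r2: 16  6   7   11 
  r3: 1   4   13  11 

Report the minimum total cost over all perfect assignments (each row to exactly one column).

optimal assignment: row0→col1 (cost 4), row1→col3 (cost 5), row2→col2 (cost 7), row3→col0 (cost 1)
total = 4 + 5 + 7 + 1 = 17

Minimum assignment cost: 17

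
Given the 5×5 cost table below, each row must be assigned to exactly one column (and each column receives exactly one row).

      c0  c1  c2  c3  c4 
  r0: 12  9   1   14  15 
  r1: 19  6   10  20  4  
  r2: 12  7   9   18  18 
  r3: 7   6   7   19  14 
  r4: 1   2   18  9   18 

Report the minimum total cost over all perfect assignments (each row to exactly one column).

optimal assignment: row0→col2 (cost 1), row1→col4 (cost 4), row2→col1 (cost 7), row3→col0 (cost 7), row4→col3 (cost 9)
total = 1 + 4 + 7 + 7 + 9 = 28

Minimum assignment cost: 28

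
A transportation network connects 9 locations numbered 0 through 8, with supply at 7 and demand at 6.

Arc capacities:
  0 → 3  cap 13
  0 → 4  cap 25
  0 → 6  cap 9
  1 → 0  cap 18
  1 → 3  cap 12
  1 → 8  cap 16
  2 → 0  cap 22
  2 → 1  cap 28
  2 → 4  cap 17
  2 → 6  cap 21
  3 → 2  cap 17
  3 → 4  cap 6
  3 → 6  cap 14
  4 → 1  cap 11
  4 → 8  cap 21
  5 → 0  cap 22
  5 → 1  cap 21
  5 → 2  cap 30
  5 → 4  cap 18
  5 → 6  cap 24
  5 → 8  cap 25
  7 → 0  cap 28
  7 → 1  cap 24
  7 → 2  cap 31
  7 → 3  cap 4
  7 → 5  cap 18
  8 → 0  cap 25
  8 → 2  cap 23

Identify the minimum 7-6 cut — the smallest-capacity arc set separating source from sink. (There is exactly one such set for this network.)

augment #1: 7→0→6 push 9
augment #2: 7→2→6 push 21
augment #3: 7→3→6 push 4
augment #4: 7→5→6 push 18
augment #5: 7→0→3→6 push 10
max flow = 62; residual-reachable set from 7 gives S-side
cut edges (S→T): {(0,6), (2,6), (3,6), (7,5)} total cap 62

Min-cut arcs: {(0,6), (2,6), (3,6), (7,5)} (total capacity 62)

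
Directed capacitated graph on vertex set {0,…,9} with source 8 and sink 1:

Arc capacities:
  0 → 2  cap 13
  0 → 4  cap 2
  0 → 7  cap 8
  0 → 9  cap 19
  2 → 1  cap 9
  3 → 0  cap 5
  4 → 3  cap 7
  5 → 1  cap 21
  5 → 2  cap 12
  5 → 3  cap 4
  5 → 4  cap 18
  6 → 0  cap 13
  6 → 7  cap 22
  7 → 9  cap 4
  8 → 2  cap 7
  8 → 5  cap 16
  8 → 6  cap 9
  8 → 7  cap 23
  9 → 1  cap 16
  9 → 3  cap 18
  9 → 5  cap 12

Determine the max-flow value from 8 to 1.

augment #1: 8→2→1 bottleneck 7, total now 7
augment #2: 8→5→1 bottleneck 16, total now 23
augment #3: 8→7→9→1 bottleneck 4, total now 27
augment #4: 8→6→0→2→1 bottleneck 2, total now 29
augment #5: 8→6→0→9→1 bottleneck 7, total now 36

Maximum flow value: 36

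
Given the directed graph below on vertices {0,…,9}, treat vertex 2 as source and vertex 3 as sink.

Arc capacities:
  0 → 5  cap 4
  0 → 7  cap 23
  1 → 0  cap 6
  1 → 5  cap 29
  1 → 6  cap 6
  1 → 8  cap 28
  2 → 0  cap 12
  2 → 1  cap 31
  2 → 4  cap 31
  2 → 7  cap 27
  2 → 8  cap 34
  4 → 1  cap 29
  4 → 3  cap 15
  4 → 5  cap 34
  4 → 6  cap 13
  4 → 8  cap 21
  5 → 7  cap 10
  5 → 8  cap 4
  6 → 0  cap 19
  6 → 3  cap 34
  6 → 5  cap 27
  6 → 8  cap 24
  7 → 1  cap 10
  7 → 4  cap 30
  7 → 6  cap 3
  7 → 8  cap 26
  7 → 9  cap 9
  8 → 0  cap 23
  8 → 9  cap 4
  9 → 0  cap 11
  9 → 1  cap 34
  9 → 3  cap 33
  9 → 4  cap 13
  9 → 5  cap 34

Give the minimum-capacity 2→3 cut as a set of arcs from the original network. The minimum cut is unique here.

augment #1: 2→4→3 push 15
augment #2: 2→1→6→3 push 6
augment #3: 2→4→6→3 push 13
augment #4: 2→7→6→3 push 3
augment #5: 2→7→9→3 push 9
augment #6: 2→8→9→3 push 4
max flow = 50; residual-reachable set from 2 gives S-side
cut edges (S→T): {(1,6), (4,3), (4,6), (7,6), (7,9), (8,9)} total cap 50

Min-cut arcs: {(1,6), (4,3), (4,6), (7,6), (7,9), (8,9)} (total capacity 50)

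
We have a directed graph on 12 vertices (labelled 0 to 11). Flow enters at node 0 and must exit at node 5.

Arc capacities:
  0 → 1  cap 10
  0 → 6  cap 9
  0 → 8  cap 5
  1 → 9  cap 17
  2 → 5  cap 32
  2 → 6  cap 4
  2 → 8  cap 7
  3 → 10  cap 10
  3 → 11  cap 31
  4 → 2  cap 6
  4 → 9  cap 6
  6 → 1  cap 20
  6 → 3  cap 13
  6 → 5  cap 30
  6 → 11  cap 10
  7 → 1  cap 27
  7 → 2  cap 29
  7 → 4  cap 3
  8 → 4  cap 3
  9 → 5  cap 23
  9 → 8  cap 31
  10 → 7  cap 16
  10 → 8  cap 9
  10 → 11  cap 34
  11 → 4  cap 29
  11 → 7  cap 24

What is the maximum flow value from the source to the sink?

Maximum flow value: 22

augment #1: 0→6→5 bottleneck 9, total now 9
augment #2: 0→1→9→5 bottleneck 10, total now 19
augment #3: 0→8→4→2→5 bottleneck 3, total now 22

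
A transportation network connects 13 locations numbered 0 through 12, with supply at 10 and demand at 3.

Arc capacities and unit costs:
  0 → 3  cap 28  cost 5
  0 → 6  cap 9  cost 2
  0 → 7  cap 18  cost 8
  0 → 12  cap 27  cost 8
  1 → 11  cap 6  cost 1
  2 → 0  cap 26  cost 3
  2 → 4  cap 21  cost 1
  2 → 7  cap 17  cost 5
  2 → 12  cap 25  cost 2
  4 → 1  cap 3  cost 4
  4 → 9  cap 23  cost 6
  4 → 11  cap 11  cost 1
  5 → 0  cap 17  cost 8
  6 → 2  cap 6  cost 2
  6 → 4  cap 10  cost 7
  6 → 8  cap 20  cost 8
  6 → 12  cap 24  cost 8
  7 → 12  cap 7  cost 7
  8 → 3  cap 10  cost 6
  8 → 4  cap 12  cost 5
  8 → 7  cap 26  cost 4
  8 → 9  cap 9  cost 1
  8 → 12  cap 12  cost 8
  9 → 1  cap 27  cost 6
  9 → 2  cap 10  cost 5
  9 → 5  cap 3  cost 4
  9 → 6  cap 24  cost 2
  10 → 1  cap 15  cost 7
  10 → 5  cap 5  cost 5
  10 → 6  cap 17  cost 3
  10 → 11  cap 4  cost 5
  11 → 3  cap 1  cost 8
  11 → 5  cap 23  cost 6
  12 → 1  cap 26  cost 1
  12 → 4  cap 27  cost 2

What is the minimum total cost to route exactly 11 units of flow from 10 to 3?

shortest-cost path #1: 10→11→3 push 1 @ unit cost 13 (adds 13)
shortest-cost path #2: 10→6→2→0→3 push 6 @ unit cost 13 (adds 78)
shortest-cost path #3: 10→6→8→3 push 4 @ unit cost 17 (adds 68)
total cost = 159

Minimum cost for 11 units: 159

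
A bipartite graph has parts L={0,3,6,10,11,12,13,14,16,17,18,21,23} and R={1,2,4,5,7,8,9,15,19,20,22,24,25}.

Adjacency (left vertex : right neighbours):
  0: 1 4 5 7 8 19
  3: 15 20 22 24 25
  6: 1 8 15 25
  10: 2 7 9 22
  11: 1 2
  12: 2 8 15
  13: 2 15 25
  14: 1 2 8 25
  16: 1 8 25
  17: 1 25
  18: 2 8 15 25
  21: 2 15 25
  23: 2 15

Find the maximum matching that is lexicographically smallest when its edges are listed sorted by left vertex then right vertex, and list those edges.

Lex-smallest maximum matching: {(0,4), (3,20), (6,1), (10,7), (11,2), (12,8), (13,15), (14,25)}

|M| = 8 (so the lex-smallest maximum matching has 8 edges)
process left vertices in ascending order; for each, take the smallest-labelled available neighbour that still permits 8 edges overall, or leave it unmatched if none does
lex-smallest matching: {0-4, 3-20, 6-1, 10-7, 11-2, 12-8, 13-15, 14-25}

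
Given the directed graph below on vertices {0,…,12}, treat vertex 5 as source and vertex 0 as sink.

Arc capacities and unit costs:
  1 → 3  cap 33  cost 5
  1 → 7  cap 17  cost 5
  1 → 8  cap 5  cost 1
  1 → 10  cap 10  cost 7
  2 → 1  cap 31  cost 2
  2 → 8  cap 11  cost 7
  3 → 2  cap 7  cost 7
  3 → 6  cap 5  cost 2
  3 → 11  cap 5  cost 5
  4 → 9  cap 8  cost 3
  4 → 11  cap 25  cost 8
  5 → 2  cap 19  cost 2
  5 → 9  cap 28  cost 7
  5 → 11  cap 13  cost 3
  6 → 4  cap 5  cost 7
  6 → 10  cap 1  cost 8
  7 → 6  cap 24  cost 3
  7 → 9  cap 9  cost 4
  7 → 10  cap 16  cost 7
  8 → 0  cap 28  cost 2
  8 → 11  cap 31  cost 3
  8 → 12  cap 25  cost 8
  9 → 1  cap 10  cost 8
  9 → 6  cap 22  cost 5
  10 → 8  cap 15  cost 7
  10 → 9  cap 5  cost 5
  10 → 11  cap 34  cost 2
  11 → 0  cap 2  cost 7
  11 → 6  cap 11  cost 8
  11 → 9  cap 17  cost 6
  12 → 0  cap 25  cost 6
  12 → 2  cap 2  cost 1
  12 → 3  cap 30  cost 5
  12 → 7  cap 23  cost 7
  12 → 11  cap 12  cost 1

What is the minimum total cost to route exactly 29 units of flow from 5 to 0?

Minimum cost for 29 units: 481

shortest-cost path #1: 5→2→1→8→0 push 5 @ unit cost 7 (adds 35)
shortest-cost path #2: 5→11→0 push 2 @ unit cost 10 (adds 20)
shortest-cost path #3: 5→2→8→0 push 11 @ unit cost 11 (adds 121)
shortest-cost path #4: 5→2→1→10→8→0 push 3 @ unit cost 20 (adds 60)
shortest-cost path #5: 5→11→6→10→8→0 push 1 @ unit cost 28 (adds 28)
shortest-cost path #6: 5→9→1→10→8→0 push 7 @ unit cost 31 (adds 217)
total cost = 481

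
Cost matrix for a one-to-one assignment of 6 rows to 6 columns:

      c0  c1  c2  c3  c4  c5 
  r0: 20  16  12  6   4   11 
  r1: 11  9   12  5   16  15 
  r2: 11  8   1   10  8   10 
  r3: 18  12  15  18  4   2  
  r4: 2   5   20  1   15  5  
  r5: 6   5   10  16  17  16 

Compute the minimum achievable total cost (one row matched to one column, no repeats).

Minimum assignment cost: 19

optimal assignment: row0→col4 (cost 4), row1→col3 (cost 5), row2→col2 (cost 1), row3→col5 (cost 2), row4→col0 (cost 2), row5→col1 (cost 5)
total = 4 + 5 + 1 + 2 + 2 + 5 = 19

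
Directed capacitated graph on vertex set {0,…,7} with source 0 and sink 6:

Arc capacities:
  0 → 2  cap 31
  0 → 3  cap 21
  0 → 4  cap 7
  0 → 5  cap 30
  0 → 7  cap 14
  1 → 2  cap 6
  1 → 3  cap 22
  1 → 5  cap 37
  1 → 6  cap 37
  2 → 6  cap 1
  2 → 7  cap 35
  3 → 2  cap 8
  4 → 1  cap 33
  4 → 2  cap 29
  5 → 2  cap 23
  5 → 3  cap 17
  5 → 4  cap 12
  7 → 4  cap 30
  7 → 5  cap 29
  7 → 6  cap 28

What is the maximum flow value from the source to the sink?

Maximum flow value: 62

augment #1: 0→2→6 bottleneck 1, total now 1
augment #2: 0→7→6 bottleneck 14, total now 15
augment #3: 0→2→7→6 bottleneck 14, total now 29
augment #4: 0→4→1→6 bottleneck 7, total now 36
augment #5: 0→5→4→1→6 bottleneck 12, total now 48
augment #6: 0→2→7→4→1→6 bottleneck 14, total now 62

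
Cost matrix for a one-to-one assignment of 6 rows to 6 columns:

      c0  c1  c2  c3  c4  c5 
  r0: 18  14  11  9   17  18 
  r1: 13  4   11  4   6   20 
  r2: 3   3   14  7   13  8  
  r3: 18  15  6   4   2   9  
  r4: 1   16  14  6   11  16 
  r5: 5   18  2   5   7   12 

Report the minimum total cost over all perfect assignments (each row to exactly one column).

optimal assignment: row0→col3 (cost 9), row1→col1 (cost 4), row2→col5 (cost 8), row3→col4 (cost 2), row4→col0 (cost 1), row5→col2 (cost 2)
total = 9 + 4 + 8 + 2 + 1 + 2 = 26

Minimum assignment cost: 26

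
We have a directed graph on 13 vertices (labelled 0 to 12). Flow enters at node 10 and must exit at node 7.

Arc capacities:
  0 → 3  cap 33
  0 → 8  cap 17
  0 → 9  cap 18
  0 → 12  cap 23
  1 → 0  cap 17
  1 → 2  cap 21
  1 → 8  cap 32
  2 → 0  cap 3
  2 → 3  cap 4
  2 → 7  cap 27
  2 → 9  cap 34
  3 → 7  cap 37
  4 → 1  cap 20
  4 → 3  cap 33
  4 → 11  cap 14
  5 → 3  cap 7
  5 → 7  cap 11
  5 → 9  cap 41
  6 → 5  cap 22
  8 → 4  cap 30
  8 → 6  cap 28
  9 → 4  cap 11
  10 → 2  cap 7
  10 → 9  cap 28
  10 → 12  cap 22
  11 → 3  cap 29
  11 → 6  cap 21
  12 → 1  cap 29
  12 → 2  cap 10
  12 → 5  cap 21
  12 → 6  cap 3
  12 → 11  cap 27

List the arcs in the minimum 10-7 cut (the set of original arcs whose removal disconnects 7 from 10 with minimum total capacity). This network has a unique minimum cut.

Min-cut arcs: {(9,4), (10,2), (10,12)} (total capacity 40)

augment #1: 10→2→7 push 7
augment #2: 10→12→2→7 push 10
augment #3: 10→12→5→7 push 11
augment #4: 10→9→4→3→7 push 11
augment #5: 10→12→1→2→7 push 1
max flow = 40; residual-reachable set from 10 gives S-side
cut edges (S→T): {(9,4), (10,2), (10,12)} total cap 40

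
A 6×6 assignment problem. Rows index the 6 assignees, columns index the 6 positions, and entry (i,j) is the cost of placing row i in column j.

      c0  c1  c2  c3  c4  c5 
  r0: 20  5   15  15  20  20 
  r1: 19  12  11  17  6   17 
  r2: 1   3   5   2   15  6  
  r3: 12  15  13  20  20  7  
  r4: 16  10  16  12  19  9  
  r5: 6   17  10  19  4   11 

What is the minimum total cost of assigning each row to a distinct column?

Minimum assignment cost: 40

optimal assignment: row0→col1 (cost 5), row1→col2 (cost 11), row2→col0 (cost 1), row3→col5 (cost 7), row4→col3 (cost 12), row5→col4 (cost 4)
total = 5 + 11 + 1 + 7 + 12 + 4 = 40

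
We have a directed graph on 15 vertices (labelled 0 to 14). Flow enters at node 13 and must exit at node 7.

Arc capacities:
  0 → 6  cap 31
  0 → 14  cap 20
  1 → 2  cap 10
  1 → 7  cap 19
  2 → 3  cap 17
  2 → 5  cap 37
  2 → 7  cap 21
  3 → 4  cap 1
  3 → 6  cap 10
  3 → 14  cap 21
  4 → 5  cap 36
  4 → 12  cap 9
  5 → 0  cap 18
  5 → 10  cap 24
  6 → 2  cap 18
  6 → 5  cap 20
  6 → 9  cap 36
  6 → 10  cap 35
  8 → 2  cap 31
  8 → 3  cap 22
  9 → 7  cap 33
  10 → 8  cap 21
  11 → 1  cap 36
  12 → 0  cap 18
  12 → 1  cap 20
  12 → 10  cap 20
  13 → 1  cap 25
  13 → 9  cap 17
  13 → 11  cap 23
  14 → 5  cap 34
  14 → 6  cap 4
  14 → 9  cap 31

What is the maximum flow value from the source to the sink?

augment #1: 13→1→7 bottleneck 19, total now 19
augment #2: 13→9→7 bottleneck 17, total now 36
augment #3: 13→1→2→7 bottleneck 6, total now 42
augment #4: 13→11→1→2→7 bottleneck 4, total now 46

Maximum flow value: 46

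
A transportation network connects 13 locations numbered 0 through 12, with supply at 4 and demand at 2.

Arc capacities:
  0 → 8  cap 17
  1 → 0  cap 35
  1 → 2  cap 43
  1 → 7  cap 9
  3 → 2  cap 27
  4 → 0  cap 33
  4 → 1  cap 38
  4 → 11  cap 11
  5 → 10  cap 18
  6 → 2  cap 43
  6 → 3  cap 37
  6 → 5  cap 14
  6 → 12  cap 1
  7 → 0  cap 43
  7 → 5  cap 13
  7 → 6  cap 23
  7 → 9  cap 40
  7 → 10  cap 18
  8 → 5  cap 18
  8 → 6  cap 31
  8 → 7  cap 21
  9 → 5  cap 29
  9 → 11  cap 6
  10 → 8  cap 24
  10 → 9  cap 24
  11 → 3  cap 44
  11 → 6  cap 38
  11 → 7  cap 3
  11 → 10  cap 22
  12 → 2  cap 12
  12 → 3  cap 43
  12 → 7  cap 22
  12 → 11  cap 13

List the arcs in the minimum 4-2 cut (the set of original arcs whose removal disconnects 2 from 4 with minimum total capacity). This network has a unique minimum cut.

augment #1: 4→1→2 push 38
augment #2: 4→11→3→2 push 11
augment #3: 4→0→8→6→2 push 17
max flow = 66; residual-reachable set from 4 gives S-side
cut edges (S→T): {(0,8), (4,1), (4,11)} total cap 66

Min-cut arcs: {(0,8), (4,1), (4,11)} (total capacity 66)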